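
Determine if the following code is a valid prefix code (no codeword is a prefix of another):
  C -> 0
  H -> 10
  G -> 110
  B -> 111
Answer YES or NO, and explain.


Checking each pair (does one codeword prefix another?):
  C='0' vs H='10': no prefix
  C='0' vs G='110': no prefix
  C='0' vs B='111': no prefix
  H='10' vs C='0': no prefix
  H='10' vs G='110': no prefix
  H='10' vs B='111': no prefix
  G='110' vs C='0': no prefix
  G='110' vs H='10': no prefix
  G='110' vs B='111': no prefix
  B='111' vs C='0': no prefix
  B='111' vs H='10': no prefix
  B='111' vs G='110': no prefix
No violation found over all pairs.

YES -- this is a valid prefix code. No codeword is a prefix of any other codeword.


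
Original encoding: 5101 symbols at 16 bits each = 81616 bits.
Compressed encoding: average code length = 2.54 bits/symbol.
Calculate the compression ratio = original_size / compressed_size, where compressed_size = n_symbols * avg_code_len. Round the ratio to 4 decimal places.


original_size = n_symbols * orig_bits = 5101 * 16 = 81616 bits
compressed_size = n_symbols * avg_code_len = 5101 * 2.54 = 12956.54 bits
ratio = original_size / compressed_size = 81616 / 12956.54 = 6.2992

Compression ratio = 6.2992


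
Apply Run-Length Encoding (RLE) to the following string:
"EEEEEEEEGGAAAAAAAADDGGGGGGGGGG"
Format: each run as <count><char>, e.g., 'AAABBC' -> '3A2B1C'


Scanning runs left to right:
  i=0: run of 'E' x 8 -> '8E'
  i=8: run of 'G' x 2 -> '2G'
  i=10: run of 'A' x 8 -> '8A'
  i=18: run of 'D' x 2 -> '2D'
  i=20: run of 'G' x 10 -> '10G'

RLE = 8E2G8A2D10G


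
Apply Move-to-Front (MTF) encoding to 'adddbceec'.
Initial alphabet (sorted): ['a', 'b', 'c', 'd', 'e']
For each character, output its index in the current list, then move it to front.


MTF encoding:
'a': index 0 in ['a', 'b', 'c', 'd', 'e'] -> ['a', 'b', 'c', 'd', 'e']
'd': index 3 in ['a', 'b', 'c', 'd', 'e'] -> ['d', 'a', 'b', 'c', 'e']
'd': index 0 in ['d', 'a', 'b', 'c', 'e'] -> ['d', 'a', 'b', 'c', 'e']
'd': index 0 in ['d', 'a', 'b', 'c', 'e'] -> ['d', 'a', 'b', 'c', 'e']
'b': index 2 in ['d', 'a', 'b', 'c', 'e'] -> ['b', 'd', 'a', 'c', 'e']
'c': index 3 in ['b', 'd', 'a', 'c', 'e'] -> ['c', 'b', 'd', 'a', 'e']
'e': index 4 in ['c', 'b', 'd', 'a', 'e'] -> ['e', 'c', 'b', 'd', 'a']
'e': index 0 in ['e', 'c', 'b', 'd', 'a'] -> ['e', 'c', 'b', 'd', 'a']
'c': index 1 in ['e', 'c', 'b', 'd', 'a'] -> ['c', 'e', 'b', 'd', 'a']


Output: [0, 3, 0, 0, 2, 3, 4, 0, 1]


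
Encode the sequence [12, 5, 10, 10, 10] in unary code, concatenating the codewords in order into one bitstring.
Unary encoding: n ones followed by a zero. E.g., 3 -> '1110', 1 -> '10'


Encode each number as n ones followed by a terminating 0:
  12 -> 1111111111110 (13 bits)
  5 -> 111110 (6 bits)
  10 -> 11111111110 (11 bits)
  10 -> 11111111110 (11 bits)
  10 -> 11111111110 (11 bits)
Total length = 13 + 6 + 11 + 11 + 11 = 52 bits.

Unary([12, 5, 10, 10, 10]) = 1111111111110111110111111111101111111111011111111110 (52 bits)


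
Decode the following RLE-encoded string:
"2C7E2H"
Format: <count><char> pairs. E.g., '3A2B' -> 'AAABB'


Expanding each <count><char> pair:
  2C -> 'CC'
  7E -> 'EEEEEEE'
  2H -> 'HH'

Decoded = CCEEEEEEEHH


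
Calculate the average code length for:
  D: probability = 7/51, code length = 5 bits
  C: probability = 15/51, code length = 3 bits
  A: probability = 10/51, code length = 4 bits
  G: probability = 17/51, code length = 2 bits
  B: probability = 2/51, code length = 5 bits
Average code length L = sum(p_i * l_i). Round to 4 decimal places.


Weighted contributions p_i * l_i:
  D: (7/51) * 5 = 35/51
  C: (15/51) * 3 = 45/51
  A: (10/51) * 4 = 40/51
  G: (17/51) * 2 = 34/51
  B: (2/51) * 5 = 10/51
Sum = (35 + 45 + 40 + 34 + 10)/51 = 164/51

L = 164/51 = 3.2157 bits/symbol


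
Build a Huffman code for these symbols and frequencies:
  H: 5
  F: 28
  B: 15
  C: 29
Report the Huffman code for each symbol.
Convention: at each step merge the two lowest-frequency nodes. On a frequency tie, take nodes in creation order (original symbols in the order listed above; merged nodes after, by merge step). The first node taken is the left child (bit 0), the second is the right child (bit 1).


Huffman tree construction:
Step 1: Merge H(5) + B(15) = 20
Step 2: Merge (H+B)(20) + F(28) = 48
Step 3: Merge C(29) + ((H+B)+F)(48) = 77
Read each symbol's code off the tree from the root (left child = 0, right child = 1).

Codes:
  H: 100 (length 3)
  F: 11 (length 2)
  B: 101 (length 3)
  C: 0 (length 1)
Average code length: 145/77 = 1.8831 bits/symbol


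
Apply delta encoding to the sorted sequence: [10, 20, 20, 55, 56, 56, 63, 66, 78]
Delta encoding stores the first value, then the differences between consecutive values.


First value: 10
Deltas:
  20 - 10 = 10
  20 - 20 = 0
  55 - 20 = 35
  56 - 55 = 1
  56 - 56 = 0
  63 - 56 = 7
  66 - 63 = 3
  78 - 66 = 12


Delta encoded: [10, 10, 0, 35, 1, 0, 7, 3, 12]


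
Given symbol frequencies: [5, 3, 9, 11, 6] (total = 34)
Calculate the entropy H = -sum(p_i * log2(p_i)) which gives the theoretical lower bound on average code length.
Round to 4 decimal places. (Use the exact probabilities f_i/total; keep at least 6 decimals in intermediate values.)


Per-symbol terms -p_i * log2(p_i) with p_i = f_i/34:
  p = 5/34 = 0.147059: log2(p) = -2.765535, -p*log2(p) = 0.406696
  p = 3/34 = 0.088235: log2(p) = -3.502500, -p*log2(p) = 0.309044
  p = 9/34 = 0.264706: log2(p) = -1.917538, -p*log2(p) = 0.507584
  p = 11/34 = 0.323529: log2(p) = -1.628031, -p*log2(p) = 0.526716
  p = 6/34 = 0.176471: log2(p) = -2.502500, -p*log2(p) = 0.441618
H = 0.406696 + 0.309044 + 0.507584 + 0.526716 + 0.441618 = 2.191658

H = 2.1917 bits/symbol


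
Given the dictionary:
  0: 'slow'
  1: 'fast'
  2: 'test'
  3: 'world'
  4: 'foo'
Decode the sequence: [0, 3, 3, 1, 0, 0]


Look up each index in the dictionary:
  0 -> 'slow'
  3 -> 'world'
  3 -> 'world'
  1 -> 'fast'
  0 -> 'slow'
  0 -> 'slow'

Decoded: "slow world world fast slow slow"


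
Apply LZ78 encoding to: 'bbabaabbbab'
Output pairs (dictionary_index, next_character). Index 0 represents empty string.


LZ78 encoding steps:
Dictionary: {0: ''}
Step 1: w='' (idx 0), next='b' -> output (0, 'b'), add 'b' as idx 1
Step 2: w='b' (idx 1), next='a' -> output (1, 'a'), add 'ba' as idx 2
Step 3: w='ba' (idx 2), next='a' -> output (2, 'a'), add 'baa' as idx 3
Step 4: w='b' (idx 1), next='b' -> output (1, 'b'), add 'bb' as idx 4
Step 5: w='ba' (idx 2), next='b' -> output (2, 'b'), add 'bab' as idx 5


Encoded: [(0, 'b'), (1, 'a'), (2, 'a'), (1, 'b'), (2, 'b')]


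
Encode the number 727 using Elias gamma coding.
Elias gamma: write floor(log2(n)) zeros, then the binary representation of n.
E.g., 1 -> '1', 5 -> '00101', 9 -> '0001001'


num_bits = floor(log2(727)) + 1 = 10
leading_zeros = num_bits - 1 = 9
binary(727) = 1011010111

Elias gamma(727) = '000000000' + '1011010111' = 0000000001011010111 (19 bits)


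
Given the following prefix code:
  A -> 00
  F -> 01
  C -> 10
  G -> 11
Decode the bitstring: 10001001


Decoding step by step:
Bits 10 -> C
Bits 00 -> A
Bits 10 -> C
Bits 01 -> F


Decoded message: CACF


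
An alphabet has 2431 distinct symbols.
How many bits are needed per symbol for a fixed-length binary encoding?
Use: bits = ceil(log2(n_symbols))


log2(2431) = 11.2473
Bracket: 2^11 = 2048 < 2431 <= 2^12 = 4096
So ceil(log2(2431)) = 12

bits = ceil(log2(2431)) = ceil(11.2473) = 12 bits


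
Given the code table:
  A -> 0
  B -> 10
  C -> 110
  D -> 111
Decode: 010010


Decoding:
0 -> A
10 -> B
0 -> A
10 -> B


Result: ABAB


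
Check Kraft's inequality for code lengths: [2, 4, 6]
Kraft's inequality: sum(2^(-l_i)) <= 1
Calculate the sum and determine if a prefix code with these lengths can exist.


Sum = 2^(-2) + 2^(-4) + 2^(-6)
    = 0.25 + 0.0625 + 0.015625
    = 21/64 = 0.328125
Since 0.328125 <= 1, Kraft's inequality IS satisfied.
A prefix code with these lengths CAN exist.

Kraft sum = 0.328125. Satisfied.


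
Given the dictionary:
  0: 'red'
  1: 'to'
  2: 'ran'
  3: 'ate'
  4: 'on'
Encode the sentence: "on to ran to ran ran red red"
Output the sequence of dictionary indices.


Look up each word in the dictionary:
  'on' -> 4
  'to' -> 1
  'ran' -> 2
  'to' -> 1
  'ran' -> 2
  'ran' -> 2
  'red' -> 0
  'red' -> 0

Encoded: [4, 1, 2, 1, 2, 2, 0, 0]


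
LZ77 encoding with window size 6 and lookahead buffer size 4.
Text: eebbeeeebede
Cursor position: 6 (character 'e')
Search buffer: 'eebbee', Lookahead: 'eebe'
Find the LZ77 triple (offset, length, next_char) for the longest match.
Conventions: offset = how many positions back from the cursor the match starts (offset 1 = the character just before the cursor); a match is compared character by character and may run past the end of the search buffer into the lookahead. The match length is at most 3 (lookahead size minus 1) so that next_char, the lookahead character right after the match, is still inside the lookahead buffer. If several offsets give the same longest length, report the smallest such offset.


Try each offset into the search buffer:
  offset=1 (pos 5, char 'e'): match length 2
  offset=2 (pos 4, char 'e'): match length 2
  offset=3 (pos 3, char 'b'): match length 0
  offset=4 (pos 2, char 'b'): match length 0
  offset=5 (pos 1, char 'e'): match length 1
  offset=6 (pos 0, char 'e'): match length 3
Longest match has length 3 at offset 6.
next_char = character at position 6 + 3 = 9 -> 'e'

Best match: offset=6, length=3 (matching 'eeb' starting at position 0)
LZ77 triple: (6, 3, 'e')


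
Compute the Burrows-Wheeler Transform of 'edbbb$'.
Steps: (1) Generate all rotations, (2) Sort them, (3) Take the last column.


Rotations (sorted):
  0: $edbbb -> last char: b
  1: b$edbb -> last char: b
  2: bb$edb -> last char: b
  3: bbb$ed -> last char: d
  4: dbbb$e -> last char: e
  5: edbbb$ -> last char: $


BWT = bbbde$


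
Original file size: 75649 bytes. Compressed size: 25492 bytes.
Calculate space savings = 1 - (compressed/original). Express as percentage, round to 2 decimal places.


ratio = compressed/original = 25492/75649 = 0.336977
savings = 1 - ratio = 1 - 0.336977 = 0.663023
as a percentage: 0.663023 * 100 = 66.3%

Space savings = 1 - 25492/75649 = 66.3%


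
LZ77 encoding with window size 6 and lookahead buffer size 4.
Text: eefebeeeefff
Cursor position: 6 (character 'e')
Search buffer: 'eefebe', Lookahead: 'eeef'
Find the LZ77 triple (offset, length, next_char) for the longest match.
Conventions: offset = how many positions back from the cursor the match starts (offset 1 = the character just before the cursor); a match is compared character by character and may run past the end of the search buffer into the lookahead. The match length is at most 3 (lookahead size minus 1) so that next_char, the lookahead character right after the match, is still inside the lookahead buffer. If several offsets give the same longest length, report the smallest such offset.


Try each offset into the search buffer:
  offset=1 (pos 5, char 'e'): match length 3
  offset=2 (pos 4, char 'b'): match length 0
  offset=3 (pos 3, char 'e'): match length 1
  offset=4 (pos 2, char 'f'): match length 0
  offset=5 (pos 1, char 'e'): match length 1
  offset=6 (pos 0, char 'e'): match length 2
Longest match has length 3 at offset 1.
next_char = character at position 6 + 3 = 9 -> 'f'

Best match: offset=1, length=3 (matching 'eee' starting at position 5)
LZ77 triple: (1, 3, 'f')


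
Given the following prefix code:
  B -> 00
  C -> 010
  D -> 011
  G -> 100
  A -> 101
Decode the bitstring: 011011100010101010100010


Decoding step by step:
Bits 011 -> D
Bits 011 -> D
Bits 100 -> G
Bits 010 -> C
Bits 101 -> A
Bits 010 -> C
Bits 100 -> G
Bits 010 -> C


Decoded message: DDGCACGC


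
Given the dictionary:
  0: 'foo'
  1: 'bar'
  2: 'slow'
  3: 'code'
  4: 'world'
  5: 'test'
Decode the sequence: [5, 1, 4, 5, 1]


Look up each index in the dictionary:
  5 -> 'test'
  1 -> 'bar'
  4 -> 'world'
  5 -> 'test'
  1 -> 'bar'

Decoded: "test bar world test bar"


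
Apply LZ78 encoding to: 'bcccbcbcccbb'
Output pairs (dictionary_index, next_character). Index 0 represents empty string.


LZ78 encoding steps:
Dictionary: {0: ''}
Step 1: w='' (idx 0), next='b' -> output (0, 'b'), add 'b' as idx 1
Step 2: w='' (idx 0), next='c' -> output (0, 'c'), add 'c' as idx 2
Step 3: w='c' (idx 2), next='c' -> output (2, 'c'), add 'cc' as idx 3
Step 4: w='b' (idx 1), next='c' -> output (1, 'c'), add 'bc' as idx 4
Step 5: w='bc' (idx 4), next='c' -> output (4, 'c'), add 'bcc' as idx 5
Step 6: w='c' (idx 2), next='b' -> output (2, 'b'), add 'cb' as idx 6
Step 7: w='b' (idx 1), end of input -> output (1, '')


Encoded: [(0, 'b'), (0, 'c'), (2, 'c'), (1, 'c'), (4, 'c'), (2, 'b'), (1, '')]


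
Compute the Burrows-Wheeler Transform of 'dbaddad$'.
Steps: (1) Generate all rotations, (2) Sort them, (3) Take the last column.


Rotations (sorted):
  0: $dbaddad -> last char: d
  1: ad$dbadd -> last char: d
  2: addad$db -> last char: b
  3: baddad$d -> last char: d
  4: d$dbadda -> last char: a
  5: dad$dbad -> last char: d
  6: dbaddad$ -> last char: $
  7: ddad$dba -> last char: a


BWT = ddbdad$a


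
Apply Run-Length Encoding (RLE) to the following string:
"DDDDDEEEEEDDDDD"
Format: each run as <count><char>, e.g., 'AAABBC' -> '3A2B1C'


Scanning runs left to right:
  i=0: run of 'D' x 5 -> '5D'
  i=5: run of 'E' x 5 -> '5E'
  i=10: run of 'D' x 5 -> '5D'

RLE = 5D5E5D


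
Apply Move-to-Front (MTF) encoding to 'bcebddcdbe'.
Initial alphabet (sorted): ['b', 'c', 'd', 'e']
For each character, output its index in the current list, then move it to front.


MTF encoding:
'b': index 0 in ['b', 'c', 'd', 'e'] -> ['b', 'c', 'd', 'e']
'c': index 1 in ['b', 'c', 'd', 'e'] -> ['c', 'b', 'd', 'e']
'e': index 3 in ['c', 'b', 'd', 'e'] -> ['e', 'c', 'b', 'd']
'b': index 2 in ['e', 'c', 'b', 'd'] -> ['b', 'e', 'c', 'd']
'd': index 3 in ['b', 'e', 'c', 'd'] -> ['d', 'b', 'e', 'c']
'd': index 0 in ['d', 'b', 'e', 'c'] -> ['d', 'b', 'e', 'c']
'c': index 3 in ['d', 'b', 'e', 'c'] -> ['c', 'd', 'b', 'e']
'd': index 1 in ['c', 'd', 'b', 'e'] -> ['d', 'c', 'b', 'e']
'b': index 2 in ['d', 'c', 'b', 'e'] -> ['b', 'd', 'c', 'e']
'e': index 3 in ['b', 'd', 'c', 'e'] -> ['e', 'b', 'd', 'c']


Output: [0, 1, 3, 2, 3, 0, 3, 1, 2, 3]


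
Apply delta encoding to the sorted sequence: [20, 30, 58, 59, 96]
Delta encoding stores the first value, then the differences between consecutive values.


First value: 20
Deltas:
  30 - 20 = 10
  58 - 30 = 28
  59 - 58 = 1
  96 - 59 = 37


Delta encoded: [20, 10, 28, 1, 37]


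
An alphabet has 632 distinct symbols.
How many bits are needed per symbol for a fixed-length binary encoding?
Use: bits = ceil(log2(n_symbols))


log2(632) = 9.3038
Bracket: 2^9 = 512 < 632 <= 2^10 = 1024
So ceil(log2(632)) = 10

bits = ceil(log2(632)) = ceil(9.3038) = 10 bits


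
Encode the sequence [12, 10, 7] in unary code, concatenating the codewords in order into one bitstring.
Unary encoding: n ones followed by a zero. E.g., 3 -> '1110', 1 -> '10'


Encode each number as n ones followed by a terminating 0:
  12 -> 1111111111110 (13 bits)
  10 -> 11111111110 (11 bits)
  7 -> 11111110 (8 bits)
Total length = 13 + 11 + 8 = 32 bits.

Unary([12, 10, 7]) = 11111111111101111111111011111110 (32 bits)


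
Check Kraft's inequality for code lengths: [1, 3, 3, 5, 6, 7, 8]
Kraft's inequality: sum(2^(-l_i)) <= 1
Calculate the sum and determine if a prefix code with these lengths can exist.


Sum = 2^(-1) + 2^(-3) + 2^(-3) + 2^(-5) + 2^(-6) + 2^(-7) + 2^(-8)
    = 0.5 + 0.125 + 0.125 + 0.03125 + 0.015625 + 0.0078125 + 0.00390625
    = 207/256 = 0.80859375
Since 0.80859375 <= 1, Kraft's inequality IS satisfied.
A prefix code with these lengths CAN exist.

Kraft sum = 0.80859375. Satisfied.


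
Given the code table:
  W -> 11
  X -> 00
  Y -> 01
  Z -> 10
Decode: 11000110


Decoding:
11 -> W
00 -> X
01 -> Y
10 -> Z


Result: WXYZ


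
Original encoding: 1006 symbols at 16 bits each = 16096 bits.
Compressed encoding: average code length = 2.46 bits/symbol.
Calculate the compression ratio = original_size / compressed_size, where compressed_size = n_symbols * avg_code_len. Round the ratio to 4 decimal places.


original_size = n_symbols * orig_bits = 1006 * 16 = 16096 bits
compressed_size = n_symbols * avg_code_len = 1006 * 2.46 = 2474.76 bits
ratio = original_size / compressed_size = 16096 / 2474.76 = 6.5041

Compression ratio = 6.5041


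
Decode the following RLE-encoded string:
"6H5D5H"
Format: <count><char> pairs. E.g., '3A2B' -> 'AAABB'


Expanding each <count><char> pair:
  6H -> 'HHHHHH'
  5D -> 'DDDDD'
  5H -> 'HHHHH'

Decoded = HHHHHHDDDDDHHHHH


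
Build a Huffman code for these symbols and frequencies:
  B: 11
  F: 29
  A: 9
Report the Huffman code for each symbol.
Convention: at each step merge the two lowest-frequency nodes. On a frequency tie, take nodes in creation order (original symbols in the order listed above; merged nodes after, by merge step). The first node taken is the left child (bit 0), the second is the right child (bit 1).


Huffman tree construction:
Step 1: Merge A(9) + B(11) = 20
Step 2: Merge (A+B)(20) + F(29) = 49
Read each symbol's code off the tree from the root (left child = 0, right child = 1).

Codes:
  B: 01 (length 2)
  F: 1 (length 1)
  A: 00 (length 2)
Average code length: 69/49 = 1.4082 bits/symbol


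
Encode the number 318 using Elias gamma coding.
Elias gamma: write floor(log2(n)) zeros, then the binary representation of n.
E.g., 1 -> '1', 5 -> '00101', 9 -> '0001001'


num_bits = floor(log2(318)) + 1 = 9
leading_zeros = num_bits - 1 = 8
binary(318) = 100111110

Elias gamma(318) = '00000000' + '100111110' = 00000000100111110 (17 bits)


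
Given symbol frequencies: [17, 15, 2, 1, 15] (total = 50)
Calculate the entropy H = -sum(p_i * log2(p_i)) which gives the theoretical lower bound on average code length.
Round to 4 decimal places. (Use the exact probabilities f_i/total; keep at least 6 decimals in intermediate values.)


Per-symbol terms -p_i * log2(p_i) with p_i = f_i/50:
  p = 17/50 = 0.340000: log2(p) = -1.556393, -p*log2(p) = 0.529174
  p = 15/50 = 0.300000: log2(p) = -1.736966, -p*log2(p) = 0.521090
  p = 2/50 = 0.040000: log2(p) = -4.643856, -p*log2(p) = 0.185754
  p = 1/50 = 0.020000: log2(p) = -5.643856, -p*log2(p) = 0.112877
  p = 15/50 = 0.300000: log2(p) = -1.736966, -p*log2(p) = 0.521090
H = 0.529174 + 0.521090 + 0.185754 + 0.112877 + 0.521090 = 1.869985

H = 1.87 bits/symbol


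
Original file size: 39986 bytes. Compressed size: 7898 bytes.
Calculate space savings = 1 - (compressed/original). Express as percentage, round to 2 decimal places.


ratio = compressed/original = 7898/39986 = 0.197519
savings = 1 - ratio = 1 - 0.197519 = 0.802481
as a percentage: 0.802481 * 100 = 80.25%

Space savings = 1 - 7898/39986 = 80.25%


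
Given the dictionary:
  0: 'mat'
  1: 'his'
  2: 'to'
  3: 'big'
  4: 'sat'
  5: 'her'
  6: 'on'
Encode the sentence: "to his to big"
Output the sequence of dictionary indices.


Look up each word in the dictionary:
  'to' -> 2
  'his' -> 1
  'to' -> 2
  'big' -> 3

Encoded: [2, 1, 2, 3]


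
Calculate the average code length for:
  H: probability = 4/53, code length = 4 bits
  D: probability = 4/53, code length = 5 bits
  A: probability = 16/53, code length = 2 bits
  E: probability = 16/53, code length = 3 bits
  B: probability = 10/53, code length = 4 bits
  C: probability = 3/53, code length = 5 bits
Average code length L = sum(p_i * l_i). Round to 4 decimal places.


Weighted contributions p_i * l_i:
  H: (4/53) * 4 = 16/53
  D: (4/53) * 5 = 20/53
  A: (16/53) * 2 = 32/53
  E: (16/53) * 3 = 48/53
  B: (10/53) * 4 = 40/53
  C: (3/53) * 5 = 15/53
Sum = (16 + 20 + 32 + 48 + 40 + 15)/53 = 171/53

L = 171/53 = 3.2264 bits/symbol


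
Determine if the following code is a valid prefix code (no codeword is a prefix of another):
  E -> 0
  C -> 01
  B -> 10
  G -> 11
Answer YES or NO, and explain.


Checking each pair (does one codeword prefix another?):
  E='0' vs C='01': prefix -- VIOLATION

NO -- this is NOT a valid prefix code. E (0) is a prefix of C (01).


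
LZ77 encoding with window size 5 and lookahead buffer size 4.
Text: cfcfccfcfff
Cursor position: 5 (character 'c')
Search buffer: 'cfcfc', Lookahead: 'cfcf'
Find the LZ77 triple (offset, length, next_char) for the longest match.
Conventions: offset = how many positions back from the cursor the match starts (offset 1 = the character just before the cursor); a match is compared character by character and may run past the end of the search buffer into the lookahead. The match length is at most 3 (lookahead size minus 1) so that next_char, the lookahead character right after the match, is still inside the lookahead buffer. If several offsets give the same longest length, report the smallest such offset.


Try each offset into the search buffer:
  offset=1 (pos 4, char 'c'): match length 1
  offset=2 (pos 3, char 'f'): match length 0
  offset=3 (pos 2, char 'c'): match length 3
  offset=4 (pos 1, char 'f'): match length 0
  offset=5 (pos 0, char 'c'): match length 3
Longest match has length 3, found at offsets 3, 5; take the smallest, offset 3.
next_char = character at position 5 + 3 = 8 -> 'f'

Best match: offset=3, length=3 (matching 'cfc' starting at position 2)
LZ77 triple: (3, 3, 'f')


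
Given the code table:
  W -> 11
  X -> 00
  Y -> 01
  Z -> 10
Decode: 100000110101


Decoding:
10 -> Z
00 -> X
00 -> X
11 -> W
01 -> Y
01 -> Y


Result: ZXXWYY


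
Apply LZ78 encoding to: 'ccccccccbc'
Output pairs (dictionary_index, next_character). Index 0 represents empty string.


LZ78 encoding steps:
Dictionary: {0: ''}
Step 1: w='' (idx 0), next='c' -> output (0, 'c'), add 'c' as idx 1
Step 2: w='c' (idx 1), next='c' -> output (1, 'c'), add 'cc' as idx 2
Step 3: w='cc' (idx 2), next='c' -> output (2, 'c'), add 'ccc' as idx 3
Step 4: w='cc' (idx 2), next='b' -> output (2, 'b'), add 'ccb' as idx 4
Step 5: w='c' (idx 1), end of input -> output (1, '')


Encoded: [(0, 'c'), (1, 'c'), (2, 'c'), (2, 'b'), (1, '')]


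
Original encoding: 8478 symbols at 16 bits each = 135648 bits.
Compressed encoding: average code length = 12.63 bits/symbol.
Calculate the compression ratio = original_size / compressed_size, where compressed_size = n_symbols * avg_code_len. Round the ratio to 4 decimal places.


original_size = n_symbols * orig_bits = 8478 * 16 = 135648 bits
compressed_size = n_symbols * avg_code_len = 8478 * 12.63 = 107077.14 bits
ratio = original_size / compressed_size = 135648 / 107077.14 = 1.2668

Compression ratio = 1.2668


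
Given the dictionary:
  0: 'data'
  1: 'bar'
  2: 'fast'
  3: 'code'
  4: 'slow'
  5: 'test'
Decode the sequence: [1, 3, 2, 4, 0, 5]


Look up each index in the dictionary:
  1 -> 'bar'
  3 -> 'code'
  2 -> 'fast'
  4 -> 'slow'
  0 -> 'data'
  5 -> 'test'

Decoded: "bar code fast slow data test"


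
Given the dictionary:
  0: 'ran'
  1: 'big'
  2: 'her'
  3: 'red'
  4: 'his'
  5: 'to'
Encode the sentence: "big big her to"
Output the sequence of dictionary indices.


Look up each word in the dictionary:
  'big' -> 1
  'big' -> 1
  'her' -> 2
  'to' -> 5

Encoded: [1, 1, 2, 5]


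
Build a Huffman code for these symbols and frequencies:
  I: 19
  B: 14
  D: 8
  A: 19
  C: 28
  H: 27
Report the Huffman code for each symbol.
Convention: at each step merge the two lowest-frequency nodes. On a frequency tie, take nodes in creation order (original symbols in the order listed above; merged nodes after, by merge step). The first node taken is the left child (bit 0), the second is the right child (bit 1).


Huffman tree construction:
Step 1: Merge D(8) + B(14) = 22
Step 2: Merge I(19) + A(19) = 38
Step 3: Merge (D+B)(22) + H(27) = 49
Step 4: Merge C(28) + (I+A)(38) = 66
Step 5: Merge ((D+B)+H)(49) + (C+(I+A))(66) = 115
Read each symbol's code off the tree from the root (left child = 0, right child = 1).

Codes:
  I: 110 (length 3)
  B: 001 (length 3)
  D: 000 (length 3)
  A: 111 (length 3)
  C: 10 (length 2)
  H: 01 (length 2)
Average code length: 290/115 = 2.5217 bits/symbol


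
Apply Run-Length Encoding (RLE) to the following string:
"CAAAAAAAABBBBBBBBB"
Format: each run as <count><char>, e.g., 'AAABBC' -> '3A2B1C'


Scanning runs left to right:
  i=0: run of 'C' x 1 -> '1C'
  i=1: run of 'A' x 8 -> '8A'
  i=9: run of 'B' x 9 -> '9B'

RLE = 1C8A9B


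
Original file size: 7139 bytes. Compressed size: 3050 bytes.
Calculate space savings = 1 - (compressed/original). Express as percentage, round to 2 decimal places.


ratio = compressed/original = 3050/7139 = 0.427231
savings = 1 - ratio = 1 - 0.427231 = 0.572769
as a percentage: 0.572769 * 100 = 57.28%

Space savings = 1 - 3050/7139 = 57.28%


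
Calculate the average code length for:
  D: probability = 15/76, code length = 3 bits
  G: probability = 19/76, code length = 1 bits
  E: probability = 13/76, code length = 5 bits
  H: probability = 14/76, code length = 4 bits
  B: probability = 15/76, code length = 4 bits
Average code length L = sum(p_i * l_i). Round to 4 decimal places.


Weighted contributions p_i * l_i:
  D: (15/76) * 3 = 45/76
  G: (19/76) * 1 = 19/76
  E: (13/76) * 5 = 65/76
  H: (14/76) * 4 = 56/76
  B: (15/76) * 4 = 60/76
Sum = (45 + 19 + 65 + 56 + 60)/76 = 245/76

L = 245/76 = 3.2237 bits/symbol


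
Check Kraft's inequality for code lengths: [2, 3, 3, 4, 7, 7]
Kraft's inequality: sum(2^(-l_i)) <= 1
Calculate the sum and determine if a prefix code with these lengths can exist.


Sum = 2^(-2) + 2^(-3) + 2^(-3) + 2^(-4) + 2^(-7) + 2^(-7)
    = 0.25 + 0.125 + 0.125 + 0.0625 + 0.0078125 + 0.0078125
    = 74/128 = 0.578125
Since 0.578125 <= 1, Kraft's inequality IS satisfied.
A prefix code with these lengths CAN exist.

Kraft sum = 0.578125. Satisfied.


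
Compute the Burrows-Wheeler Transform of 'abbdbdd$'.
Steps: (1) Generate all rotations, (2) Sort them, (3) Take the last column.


Rotations (sorted):
  0: $abbdbdd -> last char: d
  1: abbdbdd$ -> last char: $
  2: bbdbdd$a -> last char: a
  3: bdbdd$ab -> last char: b
  4: bdd$abbd -> last char: d
  5: d$abbdbd -> last char: d
  6: dbdd$abb -> last char: b
  7: dd$abbdb -> last char: b


BWT = d$abddbb


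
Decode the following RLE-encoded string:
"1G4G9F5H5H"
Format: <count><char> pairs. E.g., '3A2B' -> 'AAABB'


Expanding each <count><char> pair:
  1G -> 'G'
  4G -> 'GGGG'
  9F -> 'FFFFFFFFF'
  5H -> 'HHHHH'
  5H -> 'HHHHH'

Decoded = GGGGGFFFFFFFFFHHHHHHHHHH


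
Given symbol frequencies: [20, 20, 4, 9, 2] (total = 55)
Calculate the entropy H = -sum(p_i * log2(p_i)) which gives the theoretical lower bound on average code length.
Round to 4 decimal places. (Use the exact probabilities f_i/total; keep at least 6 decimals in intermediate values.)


Per-symbol terms -p_i * log2(p_i) with p_i = f_i/55:
  p = 20/55 = 0.363636: log2(p) = -1.459432, -p*log2(p) = 0.530702
  p = 20/55 = 0.363636: log2(p) = -1.459432, -p*log2(p) = 0.530702
  p = 4/55 = 0.072727: log2(p) = -3.781360, -p*log2(p) = 0.275008
  p = 9/55 = 0.163636: log2(p) = -2.611435, -p*log2(p) = 0.427326
  p = 2/55 = 0.036364: log2(p) = -4.781360, -p*log2(p) = 0.173868
H = 0.530702 + 0.530702 + 0.275008 + 0.427326 + 0.173868 = 1.937606

H = 1.9376 bits/symbol


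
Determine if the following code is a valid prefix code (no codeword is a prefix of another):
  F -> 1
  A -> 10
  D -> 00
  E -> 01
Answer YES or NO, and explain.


Checking each pair (does one codeword prefix another?):
  F='1' vs A='10': prefix -- VIOLATION

NO -- this is NOT a valid prefix code. F (1) is a prefix of A (10).


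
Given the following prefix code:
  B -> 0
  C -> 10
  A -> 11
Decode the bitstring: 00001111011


Decoding step by step:
Bits 0 -> B
Bits 0 -> B
Bits 0 -> B
Bits 0 -> B
Bits 11 -> A
Bits 11 -> A
Bits 0 -> B
Bits 11 -> A


Decoded message: BBBBAABA


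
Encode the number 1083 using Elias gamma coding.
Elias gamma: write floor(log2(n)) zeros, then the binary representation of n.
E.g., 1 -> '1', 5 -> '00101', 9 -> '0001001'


num_bits = floor(log2(1083)) + 1 = 11
leading_zeros = num_bits - 1 = 10
binary(1083) = 10000111011

Elias gamma(1083) = '0000000000' + '10000111011' = 000000000010000111011 (21 bits)


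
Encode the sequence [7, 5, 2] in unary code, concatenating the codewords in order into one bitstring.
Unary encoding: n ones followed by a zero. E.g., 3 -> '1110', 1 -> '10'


Encode each number as n ones followed by a terminating 0:
  7 -> 11111110 (8 bits)
  5 -> 111110 (6 bits)
  2 -> 110 (3 bits)
Total length = 8 + 6 + 3 = 17 bits.

Unary([7, 5, 2]) = 11111110111110110 (17 bits)


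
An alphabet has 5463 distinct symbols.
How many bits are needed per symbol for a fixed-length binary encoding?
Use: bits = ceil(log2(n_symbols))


log2(5463) = 12.4155
Bracket: 2^12 = 4096 < 5463 <= 2^13 = 8192
So ceil(log2(5463)) = 13

bits = ceil(log2(5463)) = ceil(12.4155) = 13 bits


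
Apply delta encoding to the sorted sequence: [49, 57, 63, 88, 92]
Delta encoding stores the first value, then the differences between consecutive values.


First value: 49
Deltas:
  57 - 49 = 8
  63 - 57 = 6
  88 - 63 = 25
  92 - 88 = 4


Delta encoded: [49, 8, 6, 25, 4]


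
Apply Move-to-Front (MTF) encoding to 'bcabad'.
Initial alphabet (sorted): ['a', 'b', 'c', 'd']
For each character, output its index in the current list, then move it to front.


MTF encoding:
'b': index 1 in ['a', 'b', 'c', 'd'] -> ['b', 'a', 'c', 'd']
'c': index 2 in ['b', 'a', 'c', 'd'] -> ['c', 'b', 'a', 'd']
'a': index 2 in ['c', 'b', 'a', 'd'] -> ['a', 'c', 'b', 'd']
'b': index 2 in ['a', 'c', 'b', 'd'] -> ['b', 'a', 'c', 'd']
'a': index 1 in ['b', 'a', 'c', 'd'] -> ['a', 'b', 'c', 'd']
'd': index 3 in ['a', 'b', 'c', 'd'] -> ['d', 'a', 'b', 'c']


Output: [1, 2, 2, 2, 1, 3]


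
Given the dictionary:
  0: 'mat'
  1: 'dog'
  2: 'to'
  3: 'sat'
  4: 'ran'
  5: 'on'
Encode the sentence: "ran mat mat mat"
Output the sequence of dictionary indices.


Look up each word in the dictionary:
  'ran' -> 4
  'mat' -> 0
  'mat' -> 0
  'mat' -> 0

Encoded: [4, 0, 0, 0]


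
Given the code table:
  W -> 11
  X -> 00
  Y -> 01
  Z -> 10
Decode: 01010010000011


Decoding:
01 -> Y
01 -> Y
00 -> X
10 -> Z
00 -> X
00 -> X
11 -> W


Result: YYXZXXW


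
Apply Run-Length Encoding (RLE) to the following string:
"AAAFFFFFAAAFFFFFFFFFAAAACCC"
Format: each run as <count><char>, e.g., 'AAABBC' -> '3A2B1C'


Scanning runs left to right:
  i=0: run of 'A' x 3 -> '3A'
  i=3: run of 'F' x 5 -> '5F'
  i=8: run of 'A' x 3 -> '3A'
  i=11: run of 'F' x 9 -> '9F'
  i=20: run of 'A' x 4 -> '4A'
  i=24: run of 'C' x 3 -> '3C'

RLE = 3A5F3A9F4A3C


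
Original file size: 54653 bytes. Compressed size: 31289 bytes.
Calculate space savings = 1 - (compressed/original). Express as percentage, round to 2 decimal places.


ratio = compressed/original = 31289/54653 = 0.572503
savings = 1 - ratio = 1 - 0.572503 = 0.427497
as a percentage: 0.427497 * 100 = 42.75%

Space savings = 1 - 31289/54653 = 42.75%


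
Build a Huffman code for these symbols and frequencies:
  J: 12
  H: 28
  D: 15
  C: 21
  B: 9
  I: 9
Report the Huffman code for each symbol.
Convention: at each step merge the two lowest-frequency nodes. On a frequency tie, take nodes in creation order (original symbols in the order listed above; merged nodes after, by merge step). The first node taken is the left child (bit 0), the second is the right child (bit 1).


Huffman tree construction:
Step 1: Merge B(9) + I(9) = 18
Step 2: Merge J(12) + D(15) = 27
Step 3: Merge (B+I)(18) + C(21) = 39
Step 4: Merge (J+D)(27) + H(28) = 55
Step 5: Merge ((B+I)+C)(39) + ((J+D)+H)(55) = 94
Read each symbol's code off the tree from the root (left child = 0, right child = 1).

Codes:
  J: 100 (length 3)
  H: 11 (length 2)
  D: 101 (length 3)
  C: 01 (length 2)
  B: 000 (length 3)
  I: 001 (length 3)
Average code length: 233/94 = 2.4787 bits/symbol


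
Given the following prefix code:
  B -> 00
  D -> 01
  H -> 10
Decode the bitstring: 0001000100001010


Decoding step by step:
Bits 00 -> B
Bits 01 -> D
Bits 00 -> B
Bits 01 -> D
Bits 00 -> B
Bits 00 -> B
Bits 10 -> H
Bits 10 -> H


Decoded message: BDBDBBHH


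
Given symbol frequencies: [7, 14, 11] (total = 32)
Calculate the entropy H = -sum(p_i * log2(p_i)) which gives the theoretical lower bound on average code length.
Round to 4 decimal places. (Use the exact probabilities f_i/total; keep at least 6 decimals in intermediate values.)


Per-symbol terms -p_i * log2(p_i) with p_i = f_i/32:
  p = 7/32 = 0.218750: log2(p) = -2.192645, -p*log2(p) = 0.479641
  p = 14/32 = 0.437500: log2(p) = -1.192645, -p*log2(p) = 0.521782
  p = 11/32 = 0.343750: log2(p) = -1.540568, -p*log2(p) = 0.529570
H = 0.479641 + 0.521782 + 0.529570 = 1.530993

H = 1.531 bits/symbol


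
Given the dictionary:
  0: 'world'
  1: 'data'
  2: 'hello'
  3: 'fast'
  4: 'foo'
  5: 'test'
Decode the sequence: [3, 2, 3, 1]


Look up each index in the dictionary:
  3 -> 'fast'
  2 -> 'hello'
  3 -> 'fast'
  1 -> 'data'

Decoded: "fast hello fast data"


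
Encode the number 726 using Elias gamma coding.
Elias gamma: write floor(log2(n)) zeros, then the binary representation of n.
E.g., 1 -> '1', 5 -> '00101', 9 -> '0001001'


num_bits = floor(log2(726)) + 1 = 10
leading_zeros = num_bits - 1 = 9
binary(726) = 1011010110

Elias gamma(726) = '000000000' + '1011010110' = 0000000001011010110 (19 bits)


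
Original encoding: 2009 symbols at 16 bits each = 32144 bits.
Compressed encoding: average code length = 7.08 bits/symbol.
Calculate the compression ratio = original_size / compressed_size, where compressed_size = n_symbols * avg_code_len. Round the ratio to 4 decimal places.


original_size = n_symbols * orig_bits = 2009 * 16 = 32144 bits
compressed_size = n_symbols * avg_code_len = 2009 * 7.08 = 14223.72 bits
ratio = original_size / compressed_size = 32144 / 14223.72 = 2.2599

Compression ratio = 2.2599


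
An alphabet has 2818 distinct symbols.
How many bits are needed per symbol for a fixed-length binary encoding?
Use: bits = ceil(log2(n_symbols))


log2(2818) = 11.4605
Bracket: 2^11 = 2048 < 2818 <= 2^12 = 4096
So ceil(log2(2818)) = 12

bits = ceil(log2(2818)) = ceil(11.4605) = 12 bits


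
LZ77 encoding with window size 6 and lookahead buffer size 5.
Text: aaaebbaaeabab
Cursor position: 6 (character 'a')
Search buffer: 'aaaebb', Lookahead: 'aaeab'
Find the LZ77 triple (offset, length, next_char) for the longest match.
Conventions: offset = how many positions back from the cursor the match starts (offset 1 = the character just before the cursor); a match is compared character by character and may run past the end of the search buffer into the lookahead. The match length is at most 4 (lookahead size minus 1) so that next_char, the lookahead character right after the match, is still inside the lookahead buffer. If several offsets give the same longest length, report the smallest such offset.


Try each offset into the search buffer:
  offset=1 (pos 5, char 'b'): match length 0
  offset=2 (pos 4, char 'b'): match length 0
  offset=3 (pos 3, char 'e'): match length 0
  offset=4 (pos 2, char 'a'): match length 1
  offset=5 (pos 1, char 'a'): match length 3
  offset=6 (pos 0, char 'a'): match length 2
Longest match has length 3 at offset 5.
next_char = character at position 6 + 3 = 9 -> 'a'

Best match: offset=5, length=3 (matching 'aae' starting at position 1)
LZ77 triple: (5, 3, 'a')


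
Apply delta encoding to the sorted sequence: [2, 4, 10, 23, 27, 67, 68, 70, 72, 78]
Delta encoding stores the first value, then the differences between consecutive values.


First value: 2
Deltas:
  4 - 2 = 2
  10 - 4 = 6
  23 - 10 = 13
  27 - 23 = 4
  67 - 27 = 40
  68 - 67 = 1
  70 - 68 = 2
  72 - 70 = 2
  78 - 72 = 6


Delta encoded: [2, 2, 6, 13, 4, 40, 1, 2, 2, 6]


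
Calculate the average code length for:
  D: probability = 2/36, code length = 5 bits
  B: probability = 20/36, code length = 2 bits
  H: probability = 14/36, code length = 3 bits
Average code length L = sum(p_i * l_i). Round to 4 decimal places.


Weighted contributions p_i * l_i:
  D: (2/36) * 5 = 10/36
  B: (20/36) * 2 = 40/36
  H: (14/36) * 3 = 42/36
Sum = (10 + 40 + 42)/36 = 92/36

L = 92/36 = 2.5556 bits/symbol


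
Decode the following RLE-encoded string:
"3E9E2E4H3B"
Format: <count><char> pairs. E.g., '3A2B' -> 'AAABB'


Expanding each <count><char> pair:
  3E -> 'EEE'
  9E -> 'EEEEEEEEE'
  2E -> 'EE'
  4H -> 'HHHH'
  3B -> 'BBB'

Decoded = EEEEEEEEEEEEEEHHHHBBB


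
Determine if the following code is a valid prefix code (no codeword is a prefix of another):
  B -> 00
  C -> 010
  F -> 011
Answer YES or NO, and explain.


Checking each pair (does one codeword prefix another?):
  B='00' vs C='010': no prefix
  B='00' vs F='011': no prefix
  C='010' vs B='00': no prefix
  C='010' vs F='011': no prefix
  F='011' vs B='00': no prefix
  F='011' vs C='010': no prefix
No violation found over all pairs.

YES -- this is a valid prefix code. No codeword is a prefix of any other codeword.


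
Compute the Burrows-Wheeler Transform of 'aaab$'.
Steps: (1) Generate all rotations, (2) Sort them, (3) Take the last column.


Rotations (sorted):
  0: $aaab -> last char: b
  1: aaab$ -> last char: $
  2: aab$a -> last char: a
  3: ab$aa -> last char: a
  4: b$aaa -> last char: a


BWT = b$aaa


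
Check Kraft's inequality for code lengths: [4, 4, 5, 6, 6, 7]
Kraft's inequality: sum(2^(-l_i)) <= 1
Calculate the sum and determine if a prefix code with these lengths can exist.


Sum = 2^(-4) + 2^(-4) + 2^(-5) + 2^(-6) + 2^(-6) + 2^(-7)
    = 0.0625 + 0.0625 + 0.03125 + 0.015625 + 0.015625 + 0.0078125
    = 25/128 = 0.1953125
Since 0.1953125 <= 1, Kraft's inequality IS satisfied.
A prefix code with these lengths CAN exist.

Kraft sum = 0.1953125. Satisfied.


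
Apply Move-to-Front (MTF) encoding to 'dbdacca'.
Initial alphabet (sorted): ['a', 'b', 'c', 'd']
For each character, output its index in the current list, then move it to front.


MTF encoding:
'd': index 3 in ['a', 'b', 'c', 'd'] -> ['d', 'a', 'b', 'c']
'b': index 2 in ['d', 'a', 'b', 'c'] -> ['b', 'd', 'a', 'c']
'd': index 1 in ['b', 'd', 'a', 'c'] -> ['d', 'b', 'a', 'c']
'a': index 2 in ['d', 'b', 'a', 'c'] -> ['a', 'd', 'b', 'c']
'c': index 3 in ['a', 'd', 'b', 'c'] -> ['c', 'a', 'd', 'b']
'c': index 0 in ['c', 'a', 'd', 'b'] -> ['c', 'a', 'd', 'b']
'a': index 1 in ['c', 'a', 'd', 'b'] -> ['a', 'c', 'd', 'b']


Output: [3, 2, 1, 2, 3, 0, 1]


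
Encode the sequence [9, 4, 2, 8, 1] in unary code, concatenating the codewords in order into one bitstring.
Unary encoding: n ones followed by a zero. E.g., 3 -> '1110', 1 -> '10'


Encode each number as n ones followed by a terminating 0:
  9 -> 1111111110 (10 bits)
  4 -> 11110 (5 bits)
  2 -> 110 (3 bits)
  8 -> 111111110 (9 bits)
  1 -> 10 (2 bits)
Total length = 10 + 5 + 3 + 9 + 2 = 29 bits.

Unary([9, 4, 2, 8, 1]) = 11111111101111011011111111010 (29 bits)


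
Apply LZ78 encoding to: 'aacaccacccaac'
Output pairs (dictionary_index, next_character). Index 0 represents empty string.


LZ78 encoding steps:
Dictionary: {0: ''}
Step 1: w='' (idx 0), next='a' -> output (0, 'a'), add 'a' as idx 1
Step 2: w='a' (idx 1), next='c' -> output (1, 'c'), add 'ac' as idx 2
Step 3: w='ac' (idx 2), next='c' -> output (2, 'c'), add 'acc' as idx 3
Step 4: w='acc' (idx 3), next='c' -> output (3, 'c'), add 'accc' as idx 4
Step 5: w='a' (idx 1), next='a' -> output (1, 'a'), add 'aa' as idx 5
Step 6: w='' (idx 0), next='c' -> output (0, 'c'), add 'c' as idx 6


Encoded: [(0, 'a'), (1, 'c'), (2, 'c'), (3, 'c'), (1, 'a'), (0, 'c')]


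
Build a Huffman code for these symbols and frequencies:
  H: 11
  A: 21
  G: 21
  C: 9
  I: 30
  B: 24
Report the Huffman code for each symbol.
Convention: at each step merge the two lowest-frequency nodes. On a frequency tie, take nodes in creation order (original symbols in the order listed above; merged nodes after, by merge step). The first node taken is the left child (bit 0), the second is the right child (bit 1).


Huffman tree construction:
Step 1: Merge C(9) + H(11) = 20
Step 2: Merge (C+H)(20) + A(21) = 41
Step 3: Merge G(21) + B(24) = 45
Step 4: Merge I(30) + ((C+H)+A)(41) = 71
Step 5: Merge (G+B)(45) + (I+((C+H)+A))(71) = 116
Read each symbol's code off the tree from the root (left child = 0, right child = 1).

Codes:
  H: 1101 (length 4)
  A: 111 (length 3)
  G: 00 (length 2)
  C: 1100 (length 4)
  I: 10 (length 2)
  B: 01 (length 2)
Average code length: 293/116 = 2.5259 bits/symbol
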